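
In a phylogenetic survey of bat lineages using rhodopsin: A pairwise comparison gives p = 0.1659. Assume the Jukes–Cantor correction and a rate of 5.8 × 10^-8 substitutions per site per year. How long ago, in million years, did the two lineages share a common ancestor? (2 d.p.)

d = −(3/4) ln(1 − 4p/3) = −0.75 ln(1 − 0.2212) = −0.75 ln(0.7788)
  = −0.75 × (-0.250001) = 0.187501 substitutions/site.
Under a molecular clock d = 2μt, so t = d/(2μ) = 0.187501 / (2 × 5.8 × 10^-8) = 1.62 million years.

1.62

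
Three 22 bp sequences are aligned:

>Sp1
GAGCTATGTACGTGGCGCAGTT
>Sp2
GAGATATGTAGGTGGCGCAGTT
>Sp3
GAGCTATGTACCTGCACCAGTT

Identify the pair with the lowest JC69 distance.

Sp1–Sp2: 2/22 differ, p = 0.091, d = 0.097.
Sp1–Sp3: 4/22 differ, p = 0.182, d = 0.208.
Sp2–Sp3: 6/22 differ, p = 0.273, d = 0.339.
The smallest distance is between Sp1 and Sp2.

Sp1 and Sp2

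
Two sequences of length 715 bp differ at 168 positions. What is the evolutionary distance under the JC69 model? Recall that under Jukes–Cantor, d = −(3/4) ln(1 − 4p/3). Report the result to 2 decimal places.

0.28

p = 168/715 ≈ 0.234965.
d = −(3/4) ln(1 − 4p/3) = −0.75 ln(1 − 0.313287) = −0.75 ln(0.686713)
  = −0.75 × (-0.375839) = 0.281879 substitutions/site.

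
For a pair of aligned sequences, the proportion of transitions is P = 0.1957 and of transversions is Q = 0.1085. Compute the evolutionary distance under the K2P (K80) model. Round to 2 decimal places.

0.41

Under the Kimura two-parameter model, d = −½ ln(1 − 2P − Q) − ¼ ln(1 − 2Q).
1 − 2P − Q = 0.5001, giving −½ ln(0.5001) = 0.346474.
1 − 2Q = 0.783, giving −¼ ln(0.783) = 0.061156.
d = 0.346474 + 0.061156 = 0.407630.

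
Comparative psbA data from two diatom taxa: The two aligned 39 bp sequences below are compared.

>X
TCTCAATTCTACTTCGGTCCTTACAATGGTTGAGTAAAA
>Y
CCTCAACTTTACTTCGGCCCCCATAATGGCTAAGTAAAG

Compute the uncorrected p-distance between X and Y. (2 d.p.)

0.26

The sequences differ at 10 of 39 positions (sites 1, 7, 9, 18, 21, 22, 24, 30, 32, 39).
p = 10/39 = 0.256410… ≈ 0.26 (to 2 d.p.).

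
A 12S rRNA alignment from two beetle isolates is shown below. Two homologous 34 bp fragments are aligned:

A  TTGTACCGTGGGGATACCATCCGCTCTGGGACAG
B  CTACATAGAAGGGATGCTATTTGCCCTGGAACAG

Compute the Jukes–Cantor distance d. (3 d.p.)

The sequences differ at 13 of 34 sites, so p = 13/34 ≈ 0.382353.
d = −(3/4) ln(1 − 4p/3) = −0.75 ln(1 − 0.509804) = −0.75 ln(0.490196)
  = −0.75 × (-0.712950) = 0.534713 substitutions/site.

0.535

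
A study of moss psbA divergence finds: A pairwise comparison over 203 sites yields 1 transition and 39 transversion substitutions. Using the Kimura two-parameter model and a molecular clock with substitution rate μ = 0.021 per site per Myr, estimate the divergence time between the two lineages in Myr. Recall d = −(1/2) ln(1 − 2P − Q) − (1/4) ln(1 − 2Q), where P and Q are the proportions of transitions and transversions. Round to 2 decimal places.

P = 1/203 ≈ 0.004926 and Q = 39/203 ≈ 0.192118.
Under the Kimura two-parameter model, d = −½ ln(1 − 2P − Q) − ¼ ln(1 − 2Q).
1 − 2P − Q = 0.79803, giving −½ ln(0.79803) = 0.112805.
1 − 2Q = 0.615764, giving −¼ ln(0.615764) = 0.121223.
d = 0.112805 + 0.121223 = 0.234028.
Under a molecular clock d = 2μt, so t = d/(2μ) = 0.234028 / (2 × 0.021) = 5.57 Myr.

5.57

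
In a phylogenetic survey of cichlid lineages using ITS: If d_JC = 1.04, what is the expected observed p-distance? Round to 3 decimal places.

0.563

p = (3/4)(1 − e^(−4d/3)) = 0.75 × (1 − e^(-1.386667)) = 0.75 × (1 − 0.249907) = 0.562570.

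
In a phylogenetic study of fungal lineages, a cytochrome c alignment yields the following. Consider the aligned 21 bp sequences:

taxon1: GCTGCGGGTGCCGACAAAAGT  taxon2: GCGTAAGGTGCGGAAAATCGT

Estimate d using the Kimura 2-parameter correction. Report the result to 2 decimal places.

0.55

Of 21 sites, 1 differences are transitions and 7 are transversions, so P = 1/21 ≈ 0.047619 and Q = 7/21 ≈ 0.333333.
Under the Kimura two-parameter model, d = −½ ln(1 − 2P − Q) − ¼ ln(1 − 2Q).
1 − 2P − Q = 0.571429, giving −½ ln(0.571429) = 0.279808.
1 − 2Q = 0.333334, giving −¼ ln(0.333334) = 0.274653.
d = 0.279808 + 0.274653 = 0.554461.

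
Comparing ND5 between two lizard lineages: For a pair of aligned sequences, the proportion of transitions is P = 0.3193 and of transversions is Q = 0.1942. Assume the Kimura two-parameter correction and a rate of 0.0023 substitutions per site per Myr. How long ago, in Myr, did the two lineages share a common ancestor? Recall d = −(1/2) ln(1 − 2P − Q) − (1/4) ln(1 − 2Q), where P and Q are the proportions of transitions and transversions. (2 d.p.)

221.13

Under the Kimura two-parameter model, d = −½ ln(1 − 2P − Q) − ¼ ln(1 − 2Q).
1 − 2P − Q = 0.1672, giving −½ ln(0.1672) = 0.894282.
1 − 2Q = 0.6116, giving −¼ ln(0.6116) = 0.122919.
d = 0.894282 + 0.122919 = 1.017201.
Under a molecular clock d = 2μt, so t = d/(2μ) = 1.017201 / (2 × 0.0023) = 221.13 Myr.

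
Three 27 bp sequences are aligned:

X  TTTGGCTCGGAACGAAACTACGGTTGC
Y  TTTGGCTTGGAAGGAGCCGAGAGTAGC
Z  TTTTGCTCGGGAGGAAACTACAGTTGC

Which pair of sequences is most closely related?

X and Z

X–Y: 8/27 differ, p = 0.296, d = 0.377.
X–Z: 4/27 differ, p = 0.148, d = 0.165.
Y–Z: 8/27 differ, p = 0.296, d = 0.377.
The smallest distance is between X and Z.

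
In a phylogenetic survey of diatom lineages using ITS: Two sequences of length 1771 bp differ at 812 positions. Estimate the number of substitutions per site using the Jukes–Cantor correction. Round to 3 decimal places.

0.709

p = 812/1771 ≈ 0.458498.
d = −(3/4) ln(1 − 4p/3) = −0.75 ln(1 − 0.611331) = −0.75 ln(0.388669)
  = −0.75 × (-0.945027) = 0.708770 substitutions/site.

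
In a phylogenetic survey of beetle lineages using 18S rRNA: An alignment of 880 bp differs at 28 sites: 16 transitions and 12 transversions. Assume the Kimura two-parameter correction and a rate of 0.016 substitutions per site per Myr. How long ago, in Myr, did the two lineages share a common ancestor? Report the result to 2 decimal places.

1.02

P = 16/880 ≈ 0.018182 and Q = 12/880 ≈ 0.013636.
Under the Kimura two-parameter model, d = −½ ln(1 − 2P − Q) − ¼ ln(1 − 2Q).
1 − 2P − Q = 0.95, giving −½ ln(0.95) = 0.025647.
1 − 2Q = 0.972728, giving −¼ ln(0.972728) = 0.006913.
d = 0.025647 + 0.006913 = 0.032560.
Under a molecular clock d = 2μt, so t = d/(2μ) = 0.032560 / (2 × 0.016) = 1.02 Myr.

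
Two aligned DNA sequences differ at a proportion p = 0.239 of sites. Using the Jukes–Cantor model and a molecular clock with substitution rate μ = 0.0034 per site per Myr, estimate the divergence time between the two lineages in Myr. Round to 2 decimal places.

42.32

d = −(3/4) ln(1 − 4p/3) = −0.75 ln(1 − 0.318667) = −0.75 ln(0.681333)
  = −0.75 × (-0.383704) = 0.287778 substitutions/site.
Under a molecular clock d = 2μt, so t = d/(2μ) = 0.287778 / (2 × 0.0034) = 42.32 Myr.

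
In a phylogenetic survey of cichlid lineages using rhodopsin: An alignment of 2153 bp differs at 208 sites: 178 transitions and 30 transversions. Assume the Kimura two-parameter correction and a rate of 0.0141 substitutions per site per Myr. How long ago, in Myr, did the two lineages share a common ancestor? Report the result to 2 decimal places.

3.75

P = 178/2153 ≈ 0.082675 and Q = 30/2153 ≈ 0.013934.
Under the Kimura two-parameter model, d = −½ ln(1 − 2P − Q) − ¼ ln(1 − 2Q).
1 − 2P − Q = 0.820716, giving −½ ln(0.820716) = 0.098789.
1 − 2Q = 0.972132, giving −¼ ln(0.972132) = 0.007066.
d = 0.098789 + 0.007066 = 0.105855.
Under a molecular clock d = 2μt, so t = d/(2μ) = 0.105855 / (2 × 0.0141) = 3.75 Myr.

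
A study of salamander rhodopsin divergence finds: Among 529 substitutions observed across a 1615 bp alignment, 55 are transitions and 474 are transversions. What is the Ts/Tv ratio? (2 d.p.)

R = 55/474 = 0.116033… ≈ 0.12 (to 2 d.p.).

0.12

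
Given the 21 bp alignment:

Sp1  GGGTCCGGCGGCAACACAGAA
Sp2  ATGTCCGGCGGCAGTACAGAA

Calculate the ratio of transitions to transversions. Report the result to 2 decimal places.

3.00

Transitions are A↔G and C↔T; transversions are all other mismatches.
Transitions: 3. Transversions: 1.
R = 3/1 = 3.00.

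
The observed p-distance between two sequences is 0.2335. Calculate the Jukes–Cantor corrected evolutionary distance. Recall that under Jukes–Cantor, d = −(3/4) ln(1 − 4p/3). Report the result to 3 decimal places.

0.280

d = −(3/4) ln(1 − 4p/3) = −0.75 ln(1 − 0.311333) = −0.75 ln(0.688667)
  = −0.75 × (-0.372997) = 0.279748 substitutions/site.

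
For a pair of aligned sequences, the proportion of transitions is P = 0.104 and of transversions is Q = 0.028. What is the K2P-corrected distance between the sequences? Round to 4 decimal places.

0.1490

Under the Kimura two-parameter model, d = −½ ln(1 − 2P − Q) − ¼ ln(1 − 2Q).
1 − 2P − Q = 0.764, giving −½ ln(0.764) = 0.134594.
1 − 2Q = 0.944, giving −¼ ln(0.944) = 0.014407.
d = 0.134594 + 0.014407 = 0.149001.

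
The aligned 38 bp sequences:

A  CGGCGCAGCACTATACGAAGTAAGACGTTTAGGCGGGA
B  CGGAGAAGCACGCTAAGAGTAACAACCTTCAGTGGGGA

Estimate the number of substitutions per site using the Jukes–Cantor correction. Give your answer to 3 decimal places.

0.507

The sequences differ at 14 of 38 sites, so p = 14/38 ≈ 0.368421.
d = −(3/4) ln(1 − 4p/3) = −0.75 ln(1 − 0.491228) = −0.75 ln(0.508772)
  = −0.75 × (-0.675755) = 0.506816 substitutions/site.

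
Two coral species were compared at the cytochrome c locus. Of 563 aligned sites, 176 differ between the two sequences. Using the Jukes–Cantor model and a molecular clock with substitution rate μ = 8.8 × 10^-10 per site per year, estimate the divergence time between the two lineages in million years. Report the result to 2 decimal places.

p = 176/563 ≈ 0.312611.
d = −(3/4) ln(1 − 4p/3) = −0.75 ln(1 − 0.416815) = −0.75 ln(0.583185)
  = −0.75 × (-0.539251) = 0.404438 substitutions/site.
Under a molecular clock d = 2μt, so t = d/(2μ) = 0.404438 / (2 × 8.8 × 10^-10) = 229.79 million years.

229.79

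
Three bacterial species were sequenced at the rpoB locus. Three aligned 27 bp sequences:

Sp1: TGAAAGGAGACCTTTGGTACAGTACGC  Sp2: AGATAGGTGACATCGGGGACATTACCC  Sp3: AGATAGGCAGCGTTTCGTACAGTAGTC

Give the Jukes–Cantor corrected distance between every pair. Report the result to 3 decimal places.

d(Sp1,Sp2) = 0.441, d(Sp1,Sp3) = 0.441, d(Sp2,Sp3) = 0.588

Sp1–Sp2: 9/27 sites differ → p ≈ 0.333333, d = −0.75 ln(1 − 0.444444) = 0.440839 ≈ 0.441.
Sp1–Sp3: 9/27 sites differ → p ≈ 0.333333, d = −0.75 ln(1 − 0.444444) = 0.440839 ≈ 0.441.
Sp2–Sp3: 11/27 sites differ → p ≈ 0.407407, d = −0.75 ln(1 − 0.543209) = 0.587647 ≈ 0.588.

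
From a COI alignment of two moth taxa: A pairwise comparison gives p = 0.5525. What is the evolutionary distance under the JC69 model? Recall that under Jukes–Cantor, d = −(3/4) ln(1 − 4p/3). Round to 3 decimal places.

1.001

d = −(3/4) ln(1 − 4p/3) = −0.75 ln(1 − 0.736667) = −0.75 ln(0.263333)
  = −0.75 × (-1.334336) = 1.000752 substitutions/site.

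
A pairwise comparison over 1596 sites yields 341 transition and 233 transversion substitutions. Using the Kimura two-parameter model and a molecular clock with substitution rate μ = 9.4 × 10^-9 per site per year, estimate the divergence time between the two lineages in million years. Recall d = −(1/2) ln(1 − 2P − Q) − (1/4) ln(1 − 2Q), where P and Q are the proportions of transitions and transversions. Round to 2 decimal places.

P = 341/1596 ≈ 0.213659 and Q = 233/1596 ≈ 0.14599.
Under the Kimura two-parameter model, d = −½ ln(1 − 2P − Q) − ¼ ln(1 − 2Q).
1 − 2P − Q = 0.426692, giving −½ ln(0.426692) = 0.425846.
1 − 2Q = 0.70802, giving −¼ ln(0.70802) = 0.086321.
d = 0.425846 + 0.086321 = 0.512167.
Under a molecular clock d = 2μt, so t = d/(2μ) = 0.512167 / (2 × 9.4 × 10^-9) = 27.24 million years.

27.24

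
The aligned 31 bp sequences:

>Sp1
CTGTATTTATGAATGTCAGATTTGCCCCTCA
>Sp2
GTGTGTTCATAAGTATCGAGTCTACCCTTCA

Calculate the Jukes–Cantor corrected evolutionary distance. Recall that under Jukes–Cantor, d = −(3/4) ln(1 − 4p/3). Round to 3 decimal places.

The sequences differ at 12 of 31 sites, so p = 12/31 ≈ 0.387097.
d = −(3/4) ln(1 − 4p/3) = −0.75 ln(1 − 0.516129) = −0.75 ln(0.483871)
  = −0.75 × (-0.725937) = 0.544453 substitutions/site.

0.544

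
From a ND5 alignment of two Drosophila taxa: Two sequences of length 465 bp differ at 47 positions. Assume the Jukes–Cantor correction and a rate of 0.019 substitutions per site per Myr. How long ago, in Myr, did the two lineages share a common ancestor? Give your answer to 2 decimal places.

2.86

p = 47/465 ≈ 0.101075.
d = −(3/4) ln(1 − 4p/3) = −0.75 ln(1 − 0.134767) = −0.75 ln(0.865233)
  = −0.75 × (-0.144756) = 0.108567 substitutions/site.
Under a molecular clock d = 2μt, so t = d/(2μ) = 0.108567 / (2 × 0.019) = 2.86 Myr.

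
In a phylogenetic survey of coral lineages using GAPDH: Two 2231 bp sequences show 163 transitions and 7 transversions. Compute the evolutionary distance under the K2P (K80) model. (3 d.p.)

P = 163/2231 ≈ 0.073061 and Q = 7/2231 ≈ 0.003138.
Under the Kimura two-parameter model, d = −½ ln(1 − 2P − Q) − ¼ ln(1 − 2Q).
1 − 2P − Q = 0.85074, giving −½ ln(0.85074) = 0.080824.
1 − 2Q = 0.993724, giving −¼ ln(0.993724) = 0.001574.
d = 0.080824 + 0.001574 = 0.082398.

0.082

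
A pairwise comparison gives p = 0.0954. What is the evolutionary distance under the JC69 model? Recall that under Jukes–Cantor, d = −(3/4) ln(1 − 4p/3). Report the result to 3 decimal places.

0.102

d = −(3/4) ln(1 − 4p/3) = −0.75 ln(1 − 0.1272) = −0.75 ln(0.8728)
  = −0.75 × (-0.136049) = 0.102037 substitutions/site.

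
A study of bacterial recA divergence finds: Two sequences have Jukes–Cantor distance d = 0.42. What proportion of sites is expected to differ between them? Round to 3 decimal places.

0.322

p = (3/4)(1 − e^(−4d/3)) = 0.75 × (1 − e^(-0.56)) = 0.75 × (1 − 0.571209) = 0.321593.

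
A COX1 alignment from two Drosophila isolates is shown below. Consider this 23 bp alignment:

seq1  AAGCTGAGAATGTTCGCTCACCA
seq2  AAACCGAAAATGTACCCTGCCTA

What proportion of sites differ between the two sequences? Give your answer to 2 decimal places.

0.35

The sequences differ at 8 of 23 positions (sites 3, 5, 8, 14, 16, 19, 20, 22).
p = 8/23 = 0.347826… ≈ 0.35 (to 2 d.p.).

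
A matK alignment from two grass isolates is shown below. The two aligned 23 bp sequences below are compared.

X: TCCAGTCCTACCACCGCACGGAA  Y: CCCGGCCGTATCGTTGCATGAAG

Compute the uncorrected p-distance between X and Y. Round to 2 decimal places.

0.48

The sequences differ at 11 of 23 positions.
p = 11/23 = 0.478260… ≈ 0.48 (to 2 d.p.).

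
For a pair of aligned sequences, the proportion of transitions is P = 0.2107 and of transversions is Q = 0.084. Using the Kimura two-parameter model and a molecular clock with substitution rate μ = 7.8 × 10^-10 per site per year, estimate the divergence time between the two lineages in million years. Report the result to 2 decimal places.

Under the Kimura two-parameter model, d = −½ ln(1 − 2P − Q) − ¼ ln(1 − 2Q).
1 − 2P − Q = 0.4946, giving −½ ln(0.4946) = 0.352003.
1 − 2Q = 0.832, giving −¼ ln(0.832) = 0.045981.
d = 0.352003 + 0.045981 = 0.397984.
Under a molecular clock d = 2μt, so t = d/(2μ) = 0.397984 / (2 × 7.8 × 10^-10) = 255.12 million years.

255.12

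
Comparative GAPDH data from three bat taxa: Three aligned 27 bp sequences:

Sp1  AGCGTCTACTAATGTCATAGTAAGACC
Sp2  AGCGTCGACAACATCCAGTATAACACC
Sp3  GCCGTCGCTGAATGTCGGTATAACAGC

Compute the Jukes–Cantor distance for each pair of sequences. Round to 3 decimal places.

d(Sp1,Sp2) = 0.511, d(Sp1,Sp3) = 0.673, d(Sp2,Sp3) = 0.588

Sp1–Sp2: 10/27 sites differ → p ≈ 0.37037, d = −0.75 ln(1 − 0.493827) = 0.510658 ≈ 0.511.
Sp1–Sp3: 12/27 sites differ → p ≈ 0.444444, d = −0.75 ln(1 − 0.592592) = 0.673455 ≈ 0.673.
Sp2–Sp3: 11/27 sites differ → p ≈ 0.407407, d = −0.75 ln(1 − 0.543209) = 0.587647 ≈ 0.588.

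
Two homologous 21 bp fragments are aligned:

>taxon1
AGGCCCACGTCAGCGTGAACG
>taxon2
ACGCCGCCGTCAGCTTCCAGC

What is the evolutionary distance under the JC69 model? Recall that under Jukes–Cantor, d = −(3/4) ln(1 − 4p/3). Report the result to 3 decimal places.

The sequences differ at 8 of 21 sites (2, 6, 7, 15, 17, 18, 20, 21), so p = 8/21 ≈ 0.380952.
d = −(3/4) ln(1 − 4p/3) = −0.75 ln(1 − 0.507936) = −0.75 ln(0.492064)
  = −0.75 × (-0.709146) = 0.531860 substitutions/site.

0.532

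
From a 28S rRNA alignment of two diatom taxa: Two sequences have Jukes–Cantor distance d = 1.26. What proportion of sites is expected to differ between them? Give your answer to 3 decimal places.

p = (3/4)(1 − e^(−4d/3)) = 0.75 × (1 − e^(-1.68)) = 0.75 × (1 − 0.186374) = 0.610220.

0.610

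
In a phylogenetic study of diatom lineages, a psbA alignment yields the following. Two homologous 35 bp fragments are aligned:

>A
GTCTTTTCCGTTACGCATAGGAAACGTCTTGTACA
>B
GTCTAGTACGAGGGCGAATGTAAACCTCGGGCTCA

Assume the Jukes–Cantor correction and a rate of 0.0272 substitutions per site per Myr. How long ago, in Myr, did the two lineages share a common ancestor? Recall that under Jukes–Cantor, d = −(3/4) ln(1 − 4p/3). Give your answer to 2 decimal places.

The sequences differ at 17 of 35 sites, so p = 17/35 ≈ 0.485714.
d = −(3/4) ln(1 − 4p/3) = −0.75 ln(1 − 0.647619) = −0.75 ln(0.352381)
  = −0.75 × (-1.043042) = 0.782282 substitutions/site.
Under a molecular clock d = 2μt, so t = d/(2μ) = 0.782282 / (2 × 0.0272) = 14.38 Myr.

14.38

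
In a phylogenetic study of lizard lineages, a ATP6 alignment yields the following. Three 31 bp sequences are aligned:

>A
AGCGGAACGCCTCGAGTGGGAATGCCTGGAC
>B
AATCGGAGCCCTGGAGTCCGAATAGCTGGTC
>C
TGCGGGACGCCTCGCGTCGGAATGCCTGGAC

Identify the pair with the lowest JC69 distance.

A–B: 12/31 differ, p = 0.387, d = 0.544.
A–C: 4/31 differ, p = 0.129, d = 0.142.
B–C: 12/31 differ, p = 0.387, d = 0.544.
The smallest distance is between A and C.

A and C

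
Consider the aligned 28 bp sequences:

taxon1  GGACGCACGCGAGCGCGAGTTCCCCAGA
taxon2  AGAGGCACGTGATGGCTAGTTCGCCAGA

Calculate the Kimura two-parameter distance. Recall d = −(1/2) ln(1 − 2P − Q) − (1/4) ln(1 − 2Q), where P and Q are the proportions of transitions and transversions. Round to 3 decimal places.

Of 28 sites, 2 differences are transitions and 5 are transversions, so P = 2/28 ≈ 0.071429 and Q = 5/28 ≈ 0.178571.
Under the Kimura two-parameter model, d = −½ ln(1 − 2P − Q) − ¼ ln(1 − 2Q).
1 − 2P − Q = 0.678571, giving −½ ln(0.678571) = 0.193883.
1 − 2Q = 0.642858, giving −¼ ln(0.642858) = 0.110458.
d = 0.193883 + 0.110458 = 0.304341.

0.304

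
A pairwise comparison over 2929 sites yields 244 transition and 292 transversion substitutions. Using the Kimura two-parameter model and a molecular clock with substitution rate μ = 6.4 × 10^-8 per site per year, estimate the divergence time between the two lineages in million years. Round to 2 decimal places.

1.64

P = 244/2929 ≈ 0.083305 and Q = 292/2929 ≈ 0.099693.
Under the Kimura two-parameter model, d = −½ ln(1 − 2P − Q) − ¼ ln(1 − 2Q).
1 − 2P − Q = 0.733697, giving −½ ln(0.733697) = 0.154830.
1 − 2Q = 0.800614, giving −¼ ln(0.800614) = 0.055594.
d = 0.154830 + 0.055594 = 0.210424.
Under a molecular clock d = 2μt, so t = d/(2μ) = 0.210424 / (2 × 6.4 × 10^-8) = 1.64 million years.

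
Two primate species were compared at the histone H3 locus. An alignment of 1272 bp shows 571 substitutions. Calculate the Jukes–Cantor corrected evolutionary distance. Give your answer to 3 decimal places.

0.684

p = 571/1272 ≈ 0.448899.
d = −(3/4) ln(1 − 4p/3) = −0.75 ln(1 − 0.598532) = −0.75 ln(0.401468)
  = −0.75 × (-0.912627) = 0.684470 substitutions/site.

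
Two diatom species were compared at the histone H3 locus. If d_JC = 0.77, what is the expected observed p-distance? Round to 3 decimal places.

p = (3/4)(1 − e^(−4d/3)) = 0.75 × (1 − e^(-1.026667)) = 0.75 × (1 − 0.358199) = 0.481351.

0.481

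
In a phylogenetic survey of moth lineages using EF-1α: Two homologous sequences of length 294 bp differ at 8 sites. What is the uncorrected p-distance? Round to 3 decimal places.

0.027

p = 8/294 = 0.027210… ≈ 0.027 (to 3 d.p.).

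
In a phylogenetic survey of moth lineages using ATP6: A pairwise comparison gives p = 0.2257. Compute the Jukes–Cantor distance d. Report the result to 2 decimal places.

0.27

d = −(3/4) ln(1 − 4p/3) = −0.75 ln(1 − 0.300933) = −0.75 ln(0.699067)
  = −0.75 × (-0.358009) = 0.268507 substitutions/site.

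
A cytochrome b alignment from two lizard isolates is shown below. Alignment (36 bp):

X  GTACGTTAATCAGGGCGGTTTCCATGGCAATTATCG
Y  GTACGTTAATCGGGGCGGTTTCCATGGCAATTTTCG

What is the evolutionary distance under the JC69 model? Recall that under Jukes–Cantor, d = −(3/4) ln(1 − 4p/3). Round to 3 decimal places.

0.058

The sequences differ at 2 of 36 sites (12, 33), so p = 2/36 ≈ 0.055556.
d = −(3/4) ln(1 − 4p/3) = −0.75 ln(1 − 0.074075) = −0.75 ln(0.925925)
  = −0.75 × (-0.076962) = 0.057722 substitutions/site.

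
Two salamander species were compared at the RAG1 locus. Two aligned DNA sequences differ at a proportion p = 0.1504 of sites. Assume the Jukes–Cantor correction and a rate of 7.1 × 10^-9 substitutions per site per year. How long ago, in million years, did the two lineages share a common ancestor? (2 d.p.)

11.82

d = −(3/4) ln(1 − 4p/3) = −0.75 ln(1 − 0.200533) = −0.75 ln(0.799467)
  = −0.75 × (-0.223810) = 0.167858 substitutions/site.
Under a molecular clock d = 2μt, so t = d/(2μ) = 0.167858 / (2 × 7.1 × 10^-9) = 11.82 million years.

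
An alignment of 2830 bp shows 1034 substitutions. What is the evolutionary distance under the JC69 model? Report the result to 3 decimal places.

p = 1034/2830 ≈ 0.365371.
d = −(3/4) ln(1 − 4p/3) = −0.75 ln(1 − 0.487161) = −0.75 ln(0.512839)
  = −0.75 × (-0.667793) = 0.500845 substitutions/site.

0.501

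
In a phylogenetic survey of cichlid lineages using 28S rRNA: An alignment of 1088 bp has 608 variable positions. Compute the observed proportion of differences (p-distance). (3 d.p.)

0.559

p = 608/1088 = 0.558823… ≈ 0.559 (to 3 d.p.).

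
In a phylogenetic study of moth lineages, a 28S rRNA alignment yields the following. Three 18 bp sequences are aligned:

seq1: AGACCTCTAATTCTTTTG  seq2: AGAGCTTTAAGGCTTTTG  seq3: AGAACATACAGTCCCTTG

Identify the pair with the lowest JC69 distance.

seq1 and seq2

seq1–seq2: 4/18 differ, p = 0.222, d = 0.264.
seq1–seq3: 8/18 differ, p = 0.444, d = 0.673.
seq2–seq3: 7/18 differ, p = 0.389, d = 0.548.
The smallest distance is between seq1 and seq2.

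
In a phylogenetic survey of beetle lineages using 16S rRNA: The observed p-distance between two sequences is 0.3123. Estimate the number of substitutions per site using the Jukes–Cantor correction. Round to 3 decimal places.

d = −(3/4) ln(1 − 4p/3) = −0.75 ln(1 − 0.4164) = −0.75 ln(0.5836)
  = −0.75 × (-0.538539) = 0.403904 substitutions/site.

0.404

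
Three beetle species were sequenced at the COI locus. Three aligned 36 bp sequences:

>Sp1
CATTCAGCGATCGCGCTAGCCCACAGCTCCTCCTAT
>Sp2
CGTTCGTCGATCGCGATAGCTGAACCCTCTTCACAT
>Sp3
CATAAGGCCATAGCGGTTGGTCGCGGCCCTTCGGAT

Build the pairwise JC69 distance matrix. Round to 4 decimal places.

Sp1–Sp2: 12/36 sites differ → p ≈ 0.333333, d = −0.75 ln(1 − 0.444444) = 0.440839 ≈ 0.4408.
Sp1–Sp3: 15/36 sites differ → p ≈ 0.416667, d = −0.75 ln(1 − 0.555556) = 0.608198 ≈ 0.6082.
Sp2–Sp3: 17/36 sites differ → p ≈ 0.472222, d = −0.75 ln(1 − 0.629629) = 0.744938 ≈ 0.7449.

d(Sp1,Sp2) = 0.4408, d(Sp1,Sp3) = 0.6082, d(Sp2,Sp3) = 0.7449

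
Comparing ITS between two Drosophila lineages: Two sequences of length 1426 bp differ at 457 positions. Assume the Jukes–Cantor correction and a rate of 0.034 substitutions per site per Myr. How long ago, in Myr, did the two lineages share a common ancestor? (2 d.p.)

p = 457/1426 ≈ 0.320477.
d = −(3/4) ln(1 − 4p/3) = −0.75 ln(1 − 0.427303) = −0.75 ln(0.572697)
  = −0.75 × (-0.557398) = 0.418049 substitutions/site.
Under a molecular clock d = 2μt, so t = d/(2μ) = 0.418049 / (2 × 0.034) = 6.15 Myr.

6.15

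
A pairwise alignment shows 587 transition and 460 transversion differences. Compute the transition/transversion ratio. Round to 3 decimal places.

R = 587/460 = 1.276086… ≈ 1.276 (to 3 d.p.).

1.276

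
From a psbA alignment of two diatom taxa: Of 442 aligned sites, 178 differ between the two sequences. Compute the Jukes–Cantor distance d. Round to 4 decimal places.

0.5774

p = 178/442 ≈ 0.402715.
d = −(3/4) ln(1 − 4p/3) = −0.75 ln(1 − 0.536953) = −0.75 ln(0.463047)
  = −0.75 × (-0.769927) = 0.577445 substitutions/site.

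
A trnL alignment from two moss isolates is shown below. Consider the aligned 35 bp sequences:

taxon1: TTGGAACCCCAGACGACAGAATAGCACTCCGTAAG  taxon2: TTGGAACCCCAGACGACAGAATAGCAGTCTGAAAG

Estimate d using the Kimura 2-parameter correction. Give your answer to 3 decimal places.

0.091

Of 35 sites, 1 differences are transitions and 2 are transversions, so P = 1/35 ≈ 0.028571 and Q = 2/35 ≈ 0.057143.
Under the Kimura two-parameter model, d = −½ ln(1 − 2P − Q) − ¼ ln(1 − 2Q).
1 − 2P − Q = 0.885715, giving −½ ln(0.885715) = 0.060680.
1 − 2Q = 0.885714, giving −¼ ln(0.885714) = 0.030340.
d = 0.060680 + 0.030340 = 0.091020.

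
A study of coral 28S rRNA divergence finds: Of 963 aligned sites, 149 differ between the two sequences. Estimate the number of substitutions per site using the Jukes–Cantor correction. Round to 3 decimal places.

p = 149/963 ≈ 0.154725.
d = −(3/4) ln(1 − 4p/3) = −0.75 ln(1 − 0.2063) = −0.75 ln(0.7937)
  = −0.75 × (-0.231050) = 0.173288 substitutions/site.

0.173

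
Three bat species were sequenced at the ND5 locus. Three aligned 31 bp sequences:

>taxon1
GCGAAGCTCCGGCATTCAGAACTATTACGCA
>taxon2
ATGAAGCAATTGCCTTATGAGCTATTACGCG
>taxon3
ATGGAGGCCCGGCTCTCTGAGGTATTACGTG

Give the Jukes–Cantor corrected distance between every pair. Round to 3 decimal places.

d(taxon1,taxon2) = 0.481, d(taxon1,taxon3) = 0.544, d(taxon2,taxon3) = 0.481

taxon1–taxon2: 11/31 sites differ → p ≈ 0.354839, d = −0.75 ln(1 − 0.473119) = 0.480585 ≈ 0.481.
taxon1–taxon3: 12/31 sites differ → p ≈ 0.387097, d = −0.75 ln(1 − 0.516129) = 0.544453 ≈ 0.544.
taxon2–taxon3: 11/31 sites differ → p ≈ 0.354839, d = −0.75 ln(1 − 0.473119) = 0.480585 ≈ 0.481.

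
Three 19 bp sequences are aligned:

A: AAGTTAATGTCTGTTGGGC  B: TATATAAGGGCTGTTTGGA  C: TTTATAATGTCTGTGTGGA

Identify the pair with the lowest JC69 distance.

B and C

A–B: 7/19 differ, p = 0.368, d = 0.507.
A–C: 7/19 differ, p = 0.368, d = 0.507.
B–C: 4/19 differ, p = 0.211, d = 0.247.
The smallest distance is between B and C.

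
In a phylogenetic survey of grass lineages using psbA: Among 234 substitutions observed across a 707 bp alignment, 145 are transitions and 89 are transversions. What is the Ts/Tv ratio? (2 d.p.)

R = 145/89 = 1.629213… ≈ 1.63 (to 2 d.p.).

1.63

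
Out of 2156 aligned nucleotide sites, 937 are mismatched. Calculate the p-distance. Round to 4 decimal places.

p = 937/2156 = 0.434601… ≈ 0.4346 (to 4 d.p.).

0.4346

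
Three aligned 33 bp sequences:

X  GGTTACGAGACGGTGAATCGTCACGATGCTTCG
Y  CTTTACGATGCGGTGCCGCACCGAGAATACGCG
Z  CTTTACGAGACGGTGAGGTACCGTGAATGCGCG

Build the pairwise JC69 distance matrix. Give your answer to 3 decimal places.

d(X,Y) = 0.780, d(X,Z) = 0.625, d(Y,Z) = 0.249

X–Y: 16/33 sites differ → p ≈ 0.484848, d = −0.75 ln(1 − 0.646464) = 0.779827 ≈ 0.780.
X–Z: 14/33 sites differ → p ≈ 0.424242, d = −0.75 ln(1 − 0.565656) = 0.625439 ≈ 0.625.
Y–Z: 7/33 sites differ → p ≈ 0.212121, d = −0.75 ln(1 − 0.282828) = 0.249330 ≈ 0.249.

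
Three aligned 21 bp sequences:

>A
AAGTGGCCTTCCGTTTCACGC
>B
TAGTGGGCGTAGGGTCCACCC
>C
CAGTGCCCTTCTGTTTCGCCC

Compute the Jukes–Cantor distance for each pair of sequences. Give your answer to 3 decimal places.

A–B: 8/21 sites differ → p ≈ 0.380952, d = −0.75 ln(1 − 0.507936) = 0.531860 ≈ 0.532.
A–C: 5/21 sites differ → p ≈ 0.238095, d = −0.75 ln(1 − 0.31746) = 0.286451 ≈ 0.286.
B–C: 9/21 sites differ → p ≈ 0.428571, d = −0.75 ln(1 − 0.571428) = 0.635472 ≈ 0.635.

d(A,B) = 0.532, d(A,C) = 0.286, d(B,C) = 0.635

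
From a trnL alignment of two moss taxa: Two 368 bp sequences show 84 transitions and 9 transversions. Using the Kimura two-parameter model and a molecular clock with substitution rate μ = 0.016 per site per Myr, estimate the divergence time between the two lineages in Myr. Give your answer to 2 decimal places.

P = 84/368 ≈ 0.228261 and Q = 9/368 ≈ 0.024457.
Under the Kimura two-parameter model, d = −½ ln(1 − 2P − Q) − ¼ ln(1 − 2Q).
1 − 2P − Q = 0.519021, giving −½ ln(0.519021) = 0.327905.
1 − 2Q = 0.951086, giving −¼ ln(0.951086) = 0.012538.
d = 0.327905 + 0.012538 = 0.340443.
Under a molecular clock d = 2μt, so t = d/(2μ) = 0.340443 / (2 × 0.016) = 10.64 Myr.

10.64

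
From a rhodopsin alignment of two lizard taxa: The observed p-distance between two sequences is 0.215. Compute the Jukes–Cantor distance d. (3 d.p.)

0.253

d = −(3/4) ln(1 − 4p/3) = −0.75 ln(1 − 0.286667) = −0.75 ln(0.713333)
  = −0.75 × (-0.337807) = 0.253355 substitutions/site.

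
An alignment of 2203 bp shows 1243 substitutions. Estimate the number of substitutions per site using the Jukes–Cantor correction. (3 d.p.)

p = 1243/2203 ≈ 0.564231.
d = −(3/4) ln(1 − 4p/3) = −0.75 ln(1 − 0.752308) = −0.75 ln(0.247692)
  = −0.75 × (-1.395569) = 1.046677 substitutions/site.

1.047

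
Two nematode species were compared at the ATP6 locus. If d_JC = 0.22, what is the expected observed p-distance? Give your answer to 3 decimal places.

0.191

p = (3/4)(1 − e^(−4d/3)) = 0.75 × (1 − e^(-0.293333)) = 0.75 × (1 − 0.745774) = 0.190670.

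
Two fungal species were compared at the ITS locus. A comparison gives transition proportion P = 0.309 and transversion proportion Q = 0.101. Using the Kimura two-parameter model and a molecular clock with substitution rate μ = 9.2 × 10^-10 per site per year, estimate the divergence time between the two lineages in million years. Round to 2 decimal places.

375.60

Under the Kimura two-parameter model, d = −½ ln(1 − 2P − Q) − ¼ ln(1 − 2Q).
1 − 2P − Q = 0.281, giving −½ ln(0.281) = 0.634700.
1 − 2Q = 0.798, giving −¼ ln(0.798) = 0.056412.
d = 0.634700 + 0.056412 = 0.691112.
Under a molecular clock d = 2μt, so t = d/(2μ) = 0.691112 / (2 × 9.2 × 10^-10) = 375.60 million years.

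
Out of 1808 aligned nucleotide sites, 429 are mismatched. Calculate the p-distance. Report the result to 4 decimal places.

0.2373

p = 429/1808 = 0.237278… ≈ 0.2373 (to 4 d.p.).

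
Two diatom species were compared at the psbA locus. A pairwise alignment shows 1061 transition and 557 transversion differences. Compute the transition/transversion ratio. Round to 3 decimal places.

R = 1061/557 = 1.904847… ≈ 1.905 (to 3 d.p.).

1.905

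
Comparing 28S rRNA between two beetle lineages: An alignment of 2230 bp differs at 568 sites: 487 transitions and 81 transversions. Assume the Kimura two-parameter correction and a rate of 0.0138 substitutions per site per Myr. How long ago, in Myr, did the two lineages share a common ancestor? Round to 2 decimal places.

P = 487/2230 ≈ 0.218386 and Q = 81/2230 ≈ 0.036323.
Under the Kimura two-parameter model, d = −½ ln(1 − 2P − Q) − ¼ ln(1 − 2Q).
1 − 2P − Q = 0.526905, giving −½ ln(0.526905) = 0.320368.
1 − 2Q = 0.927354, giving −¼ ln(0.927354) = 0.018855.
d = 0.320368 + 0.018855 = 0.339223.
Under a molecular clock d = 2μt, so t = d/(2μ) = 0.339223 / (2 × 0.0138) = 12.29 Myr.

12.29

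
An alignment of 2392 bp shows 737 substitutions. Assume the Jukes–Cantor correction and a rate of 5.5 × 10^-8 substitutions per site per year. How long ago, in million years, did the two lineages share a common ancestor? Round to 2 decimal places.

3.61

p = 737/2392 ≈ 0.30811.
d = −(3/4) ln(1 − 4p/3) = −0.75 ln(1 − 0.410813) = −0.75 ln(0.589187)
  = −0.75 × (-0.529012) = 0.396759 substitutions/site.
Under a molecular clock d = 2μt, so t = d/(2μ) = 0.396759 / (2 × 5.5 × 10^-8) = 3.61 million years.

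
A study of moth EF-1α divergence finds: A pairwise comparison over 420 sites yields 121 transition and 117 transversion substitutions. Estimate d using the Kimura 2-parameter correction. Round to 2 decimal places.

P = 121/420 ≈ 0.288095 and Q = 117/420 ≈ 0.278571.
Under the Kimura two-parameter model, d = −½ ln(1 − 2P − Q) − ¼ ln(1 − 2Q).
1 − 2P − Q = 0.145239, giving −½ ln(0.145239) = 0.964687.
1 − 2Q = 0.442858, giving −¼ ln(0.442858) = 0.203627.
d = 0.964687 + 0.203627 = 1.168314.

1.17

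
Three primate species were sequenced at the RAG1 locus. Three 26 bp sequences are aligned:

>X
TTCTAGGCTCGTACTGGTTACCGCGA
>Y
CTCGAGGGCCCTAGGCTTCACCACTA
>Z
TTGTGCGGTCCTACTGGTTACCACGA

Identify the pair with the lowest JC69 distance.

X–Y: 12/26 differ, p = 0.462, d = 0.717.
X–Z: 6/26 differ, p = 0.231, d = 0.276.
Y–Z: 12/26 differ, p = 0.462, d = 0.717.
The smallest distance is between X and Z.

X and Z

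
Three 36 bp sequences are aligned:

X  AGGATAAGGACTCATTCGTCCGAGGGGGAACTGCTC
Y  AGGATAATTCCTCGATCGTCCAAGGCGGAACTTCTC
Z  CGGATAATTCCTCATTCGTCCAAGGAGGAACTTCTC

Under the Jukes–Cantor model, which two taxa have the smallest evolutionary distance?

X–Y: 8/36 differ, p = 0.222, d = 0.264.
X–Z: 7/36 differ, p = 0.194, d = 0.225.
Y–Z: 4/36 differ, p = 0.111, d = 0.120.
The smallest distance is between Y and Z.

Y and Z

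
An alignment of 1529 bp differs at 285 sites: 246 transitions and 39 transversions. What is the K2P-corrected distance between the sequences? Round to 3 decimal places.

P = 246/1529 ≈ 0.160889 and Q = 39/1529 ≈ 0.025507.
Under the Kimura two-parameter model, d = −½ ln(1 − 2P − Q) − ¼ ln(1 − 2Q).
1 − 2P − Q = 0.652715, giving −½ ln(0.652715) = 0.213307.
1 − 2Q = 0.948986, giving −¼ ln(0.948986) = 0.013090.
d = 0.213307 + 0.013090 = 0.226397.

0.226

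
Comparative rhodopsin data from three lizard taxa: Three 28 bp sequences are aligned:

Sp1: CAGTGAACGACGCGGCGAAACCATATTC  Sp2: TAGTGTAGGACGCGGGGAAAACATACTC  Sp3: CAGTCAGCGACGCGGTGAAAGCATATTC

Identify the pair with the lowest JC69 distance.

Sp1–Sp2: 6/28 differ, p = 0.214, d = 0.252.
Sp1–Sp3: 4/28 differ, p = 0.143, d = 0.158.
Sp2–Sp3: 8/28 differ, p = 0.286, d = 0.360.
The smallest distance is between Sp1 and Sp3.

Sp1 and Sp3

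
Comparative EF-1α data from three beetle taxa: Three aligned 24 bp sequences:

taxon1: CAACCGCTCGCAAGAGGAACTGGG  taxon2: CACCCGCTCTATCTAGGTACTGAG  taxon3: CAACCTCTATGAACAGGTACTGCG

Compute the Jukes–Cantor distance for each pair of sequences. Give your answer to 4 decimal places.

taxon1–taxon2: 8/24 sites differ → p ≈ 0.333333, d = −0.75 ln(1 − 0.444444) = 0.440839 ≈ 0.4408.
taxon1–taxon3: 7/24 sites differ → p ≈ 0.291667, d = −0.75 ln(1 − 0.388889) = 0.369358 ≈ 0.3694.
taxon2–taxon3: 8/24 sites differ → p ≈ 0.333333, d = −0.75 ln(1 − 0.444444) = 0.440839 ≈ 0.4408.

d(taxon1,taxon2) = 0.4408, d(taxon1,taxon3) = 0.3694, d(taxon2,taxon3) = 0.4408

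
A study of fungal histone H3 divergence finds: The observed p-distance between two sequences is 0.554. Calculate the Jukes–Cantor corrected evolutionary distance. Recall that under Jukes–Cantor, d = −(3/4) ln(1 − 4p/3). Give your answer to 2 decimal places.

1.01

d = −(3/4) ln(1 − 4p/3) = −0.75 ln(1 − 0.738667) = −0.75 ln(0.261333)
  = −0.75 × (-1.341960) = 1.006470 substitutions/site.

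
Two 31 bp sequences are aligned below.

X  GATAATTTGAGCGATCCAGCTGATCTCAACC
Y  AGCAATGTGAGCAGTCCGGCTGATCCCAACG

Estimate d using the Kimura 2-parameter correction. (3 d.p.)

Of 31 sites, 7 differences are transitions and 2 are transversions, so P = 7/31 ≈ 0.225806 and Q = 2/31 ≈ 0.064516.
Under the Kimura two-parameter model, d = −½ ln(1 − 2P − Q) − ¼ ln(1 − 2Q).
1 − 2P − Q = 0.483872, giving −½ ln(0.483872) = 0.362967.
1 − 2Q = 0.870968, giving −¼ ln(0.870968) = 0.034538.
d = 0.362967 + 0.034538 = 0.397505.

0.398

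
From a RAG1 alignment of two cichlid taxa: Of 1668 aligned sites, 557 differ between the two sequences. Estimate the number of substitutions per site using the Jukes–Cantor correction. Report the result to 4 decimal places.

p = 557/1668 ≈ 0.333933.
d = −(3/4) ln(1 − 4p/3) = −0.75 ln(1 − 0.445244) = −0.75 ln(0.554756)
  = −0.75 × (-0.589227) = 0.441920 substitutions/site.

0.4419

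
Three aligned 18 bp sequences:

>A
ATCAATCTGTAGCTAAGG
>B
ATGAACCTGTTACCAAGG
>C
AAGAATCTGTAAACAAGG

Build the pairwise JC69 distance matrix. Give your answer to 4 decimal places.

A–B: 5/18 sites differ → p ≈ 0.277778, d = −0.75 ln(1 − 0.370371) = 0.346968 ≈ 0.3470.
A–C: 5/18 sites differ → p ≈ 0.277778, d = −0.75 ln(1 − 0.370371) = 0.346968 ≈ 0.3470.
B–C: 4/18 sites differ → p ≈ 0.222222, d = −0.75 ln(1 − 0.296296) = 0.263548 ≈ 0.2635.

d(A,B) = 0.3470, d(A,C) = 0.3470, d(B,C) = 0.2635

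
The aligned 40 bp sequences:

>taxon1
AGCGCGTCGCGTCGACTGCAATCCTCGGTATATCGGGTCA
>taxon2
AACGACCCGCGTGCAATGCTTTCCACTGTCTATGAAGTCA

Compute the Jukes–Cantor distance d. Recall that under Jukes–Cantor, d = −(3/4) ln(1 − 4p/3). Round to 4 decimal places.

0.5199

The sequences differ at 15 of 40 sites, so p = 15/40 = 0.375.
d = −(3/4) ln(1 − 4p/3) = −0.75 ln(1 − 0.5) = −0.75 ln(0.5)
  = −0.75 × (-0.693147) = 0.519860 substitutions/site.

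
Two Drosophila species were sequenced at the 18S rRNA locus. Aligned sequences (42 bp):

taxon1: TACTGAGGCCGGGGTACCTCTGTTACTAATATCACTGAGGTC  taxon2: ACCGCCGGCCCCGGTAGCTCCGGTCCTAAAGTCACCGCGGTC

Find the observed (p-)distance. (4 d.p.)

The sequences differ at 15 of 42 positions.
p = 15/42 = 0.357142… ≈ 0.3571 (to 4 d.p.).

0.3571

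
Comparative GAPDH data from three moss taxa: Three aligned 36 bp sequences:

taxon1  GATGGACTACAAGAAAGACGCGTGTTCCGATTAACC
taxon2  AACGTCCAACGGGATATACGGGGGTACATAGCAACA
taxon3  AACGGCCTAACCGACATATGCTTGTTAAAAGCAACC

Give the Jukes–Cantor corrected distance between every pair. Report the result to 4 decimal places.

taxon1–taxon2: 17/36 sites differ → p ≈ 0.472222, d = −0.75 ln(1 − 0.629629) = 0.744938 ≈ 0.7449.
taxon1–taxon3: 15/36 sites differ → p ≈ 0.416667, d = −0.75 ln(1 − 0.555556) = 0.608198 ≈ 0.6082.
taxon2–taxon3: 14/36 sites differ → p ≈ 0.388889, d = −0.75 ln(1 − 0.518519) = 0.548166 ≈ 0.5482.

d(taxon1,taxon2) = 0.7449, d(taxon1,taxon3) = 0.6082, d(taxon2,taxon3) = 0.5482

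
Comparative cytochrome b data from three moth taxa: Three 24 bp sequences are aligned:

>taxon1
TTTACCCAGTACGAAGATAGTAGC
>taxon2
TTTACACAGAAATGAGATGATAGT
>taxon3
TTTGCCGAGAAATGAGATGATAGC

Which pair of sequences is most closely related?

taxon1–taxon2: 8/24 differ, p = 0.333, d = 0.441.
taxon1–taxon3: 8/24 differ, p = 0.333, d = 0.441.
taxon2–taxon3: 4/24 differ, p = 0.167, d = 0.188.
The smallest distance is between taxon2 and taxon3.

taxon2 and taxon3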